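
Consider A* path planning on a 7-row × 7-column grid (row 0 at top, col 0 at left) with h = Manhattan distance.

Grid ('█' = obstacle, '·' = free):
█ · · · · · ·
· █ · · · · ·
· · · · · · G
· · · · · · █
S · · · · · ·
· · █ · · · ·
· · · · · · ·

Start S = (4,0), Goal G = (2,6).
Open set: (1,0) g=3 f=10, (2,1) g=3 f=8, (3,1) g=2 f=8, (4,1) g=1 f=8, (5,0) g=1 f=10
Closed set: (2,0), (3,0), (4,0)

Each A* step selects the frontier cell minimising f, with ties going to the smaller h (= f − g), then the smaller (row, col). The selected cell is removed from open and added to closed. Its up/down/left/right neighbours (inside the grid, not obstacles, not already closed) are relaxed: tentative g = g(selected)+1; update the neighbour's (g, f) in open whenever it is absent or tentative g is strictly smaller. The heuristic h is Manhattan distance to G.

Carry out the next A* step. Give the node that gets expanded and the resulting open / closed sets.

step 1: expand (2,1) (f=8, h=5) → closed; open now [(1,0) g=3 f=10, (2,2) g=4 f=8, (3,1) g=2 f=8, (4,1) g=1 f=8, (5,0) g=1 f=10]

expanded=(2,1); open=[(1,0) g=3 f=10, (2,2) g=4 f=8, (3,1) g=2 f=8, (4,1) g=1 f=8, (5,0) g=1 f=10]; closed=[(2,0), (2,1), (3,0), (4,0)]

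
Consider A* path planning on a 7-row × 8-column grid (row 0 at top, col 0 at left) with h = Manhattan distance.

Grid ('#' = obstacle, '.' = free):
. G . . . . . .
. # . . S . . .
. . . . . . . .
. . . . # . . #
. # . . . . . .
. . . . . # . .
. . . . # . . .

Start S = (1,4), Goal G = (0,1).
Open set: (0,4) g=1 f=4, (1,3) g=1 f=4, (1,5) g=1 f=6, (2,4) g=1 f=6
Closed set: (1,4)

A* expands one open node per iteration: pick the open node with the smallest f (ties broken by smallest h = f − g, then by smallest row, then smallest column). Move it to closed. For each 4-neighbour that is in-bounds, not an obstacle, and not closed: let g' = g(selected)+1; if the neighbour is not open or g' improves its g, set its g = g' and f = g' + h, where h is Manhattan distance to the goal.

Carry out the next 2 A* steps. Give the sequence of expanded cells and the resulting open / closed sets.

step 1: expand (0,4) (f=4, h=3) → closed; open now [(0,3) g=2 f=4, (0,5) g=2 f=6, (1,3) g=1 f=4, (1,5) g=1 f=6, (2,4) g=1 f=6]
step 2: expand (0,3) (f=4, h=2) → closed; open now [(0,2) g=3 f=4, (0,5) g=2 f=6, (1,3) g=1 f=4, (1,5) g=1 f=6, (2,4) g=1 f=6]

order=[(0,4) → (0,3)]; open=[(0,2) g=3 f=4, (0,5) g=2 f=6, (1,3) g=1 f=4, (1,5) g=1 f=6, (2,4) g=1 f=6]; closed=[(0,3), (0,4), (1,4)]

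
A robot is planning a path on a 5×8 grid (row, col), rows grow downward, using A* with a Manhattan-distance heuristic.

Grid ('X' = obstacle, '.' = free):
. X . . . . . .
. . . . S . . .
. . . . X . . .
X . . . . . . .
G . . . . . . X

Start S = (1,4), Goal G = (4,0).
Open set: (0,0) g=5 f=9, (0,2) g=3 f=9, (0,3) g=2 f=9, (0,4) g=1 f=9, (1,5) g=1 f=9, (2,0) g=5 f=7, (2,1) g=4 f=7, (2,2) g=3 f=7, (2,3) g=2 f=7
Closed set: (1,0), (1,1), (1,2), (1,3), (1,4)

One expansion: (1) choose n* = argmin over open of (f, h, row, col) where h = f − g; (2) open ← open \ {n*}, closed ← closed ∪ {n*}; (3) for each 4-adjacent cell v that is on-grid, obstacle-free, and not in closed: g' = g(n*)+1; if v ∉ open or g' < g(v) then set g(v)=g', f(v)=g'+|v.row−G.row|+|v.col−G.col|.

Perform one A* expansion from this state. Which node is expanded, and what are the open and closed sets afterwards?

step 1: expand (2,0) (f=7, h=2) → closed; open now [(0,0) g=5 f=9, (0,2) g=3 f=9, (0,3) g=2 f=9, (0,4) g=1 f=9, (1,5) g=1 f=9, (2,1) g=4 f=7, (2,2) g=3 f=7, (2,3) g=2 f=7]

expanded=(2,0); open=[(0,0) g=5 f=9, (0,2) g=3 f=9, (0,3) g=2 f=9, (0,4) g=1 f=9, (1,5) g=1 f=9, (2,1) g=4 f=7, (2,2) g=3 f=7, (2,3) g=2 f=7]; closed=[(1,0), (1,1), (1,2), (1,3), (1,4), (2,0)]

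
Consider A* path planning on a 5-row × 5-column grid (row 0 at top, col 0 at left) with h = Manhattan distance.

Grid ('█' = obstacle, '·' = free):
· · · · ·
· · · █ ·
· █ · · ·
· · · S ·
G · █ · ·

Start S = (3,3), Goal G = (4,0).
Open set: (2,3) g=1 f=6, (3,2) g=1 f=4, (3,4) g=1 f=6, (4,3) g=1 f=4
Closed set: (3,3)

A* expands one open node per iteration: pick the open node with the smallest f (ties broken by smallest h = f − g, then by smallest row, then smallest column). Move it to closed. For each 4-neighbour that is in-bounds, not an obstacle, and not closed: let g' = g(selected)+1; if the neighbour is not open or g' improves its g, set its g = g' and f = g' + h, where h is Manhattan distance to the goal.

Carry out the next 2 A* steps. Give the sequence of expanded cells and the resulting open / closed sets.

step 1: expand (3,2) (f=4, h=3) → closed; open now [(2,2) g=2 f=6, (2,3) g=1 f=6, (3,1) g=2 f=4, (3,4) g=1 f=6, (4,3) g=1 f=4]
step 2: expand (3,1) (f=4, h=2) → closed; open now [(2,2) g=2 f=6, (2,3) g=1 f=6, (3,0) g=3 f=4, (3,4) g=1 f=6, (4,1) g=3 f=4, (4,3) g=1 f=4]

order=[(3,2) → (3,1)]; open=[(2,2) g=2 f=6, (2,3) g=1 f=6, (3,0) g=3 f=4, (3,4) g=1 f=6, (4,1) g=3 f=4, (4,3) g=1 f=4]; closed=[(3,1), (3,2), (3,3)]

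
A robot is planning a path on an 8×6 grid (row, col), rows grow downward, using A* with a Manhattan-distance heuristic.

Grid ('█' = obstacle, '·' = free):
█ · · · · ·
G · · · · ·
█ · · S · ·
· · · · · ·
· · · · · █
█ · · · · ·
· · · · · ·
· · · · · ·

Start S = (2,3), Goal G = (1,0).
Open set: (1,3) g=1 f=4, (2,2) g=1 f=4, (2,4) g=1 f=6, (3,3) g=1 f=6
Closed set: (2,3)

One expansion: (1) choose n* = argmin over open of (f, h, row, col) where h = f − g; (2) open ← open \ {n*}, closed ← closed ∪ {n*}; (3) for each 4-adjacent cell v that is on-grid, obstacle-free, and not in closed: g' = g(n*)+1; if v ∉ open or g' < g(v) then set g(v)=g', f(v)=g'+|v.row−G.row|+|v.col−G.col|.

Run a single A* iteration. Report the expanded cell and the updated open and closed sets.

expanded=(1,3); open=[(0,3) g=2 f=6, (1,2) g=2 f=4, (1,4) g=2 f=6, (2,2) g=1 f=4, (2,4) g=1 f=6, (3,3) g=1 f=6]; closed=[(1,3), (2,3)]

step 1: expand (1,3) (f=4, h=3) → closed; open now [(0,3) g=2 f=6, (1,2) g=2 f=4, (1,4) g=2 f=6, (2,2) g=1 f=4, (2,4) g=1 f=6, (3,3) g=1 f=6]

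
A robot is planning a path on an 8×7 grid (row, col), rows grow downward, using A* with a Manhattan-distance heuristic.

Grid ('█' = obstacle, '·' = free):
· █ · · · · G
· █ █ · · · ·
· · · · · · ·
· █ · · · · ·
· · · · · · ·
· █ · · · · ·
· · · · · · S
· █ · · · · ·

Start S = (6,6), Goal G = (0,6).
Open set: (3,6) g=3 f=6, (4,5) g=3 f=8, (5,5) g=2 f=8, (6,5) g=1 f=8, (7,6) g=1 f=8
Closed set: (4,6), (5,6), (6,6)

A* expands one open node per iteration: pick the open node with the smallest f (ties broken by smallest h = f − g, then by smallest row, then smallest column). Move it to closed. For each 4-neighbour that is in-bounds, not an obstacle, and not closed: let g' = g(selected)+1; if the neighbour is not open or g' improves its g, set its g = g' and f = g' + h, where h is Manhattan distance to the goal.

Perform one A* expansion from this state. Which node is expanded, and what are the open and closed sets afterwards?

step 1: expand (3,6) (f=6, h=3) → closed; open now [(2,6) g=4 f=6, (3,5) g=4 f=8, (4,5) g=3 f=8, (5,5) g=2 f=8, (6,5) g=1 f=8, (7,6) g=1 f=8]

expanded=(3,6); open=[(2,6) g=4 f=6, (3,5) g=4 f=8, (4,5) g=3 f=8, (5,5) g=2 f=8, (6,5) g=1 f=8, (7,6) g=1 f=8]; closed=[(3,6), (4,6), (5,6), (6,6)]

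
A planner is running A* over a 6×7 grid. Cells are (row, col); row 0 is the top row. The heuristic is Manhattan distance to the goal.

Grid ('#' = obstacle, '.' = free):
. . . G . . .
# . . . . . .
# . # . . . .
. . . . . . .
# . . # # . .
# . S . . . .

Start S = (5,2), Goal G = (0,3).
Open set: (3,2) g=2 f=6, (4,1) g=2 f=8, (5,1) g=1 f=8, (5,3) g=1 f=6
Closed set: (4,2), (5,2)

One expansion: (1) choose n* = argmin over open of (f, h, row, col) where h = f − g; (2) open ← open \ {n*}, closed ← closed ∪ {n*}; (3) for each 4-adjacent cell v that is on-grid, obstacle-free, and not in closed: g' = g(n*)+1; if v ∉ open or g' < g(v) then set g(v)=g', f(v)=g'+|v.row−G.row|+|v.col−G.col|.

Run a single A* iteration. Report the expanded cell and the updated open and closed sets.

step 1: expand (3,2) (f=6, h=4) → closed; open now [(3,1) g=3 f=8, (3,3) g=3 f=6, (4,1) g=2 f=8, (5,1) g=1 f=8, (5,3) g=1 f=6]

expanded=(3,2); open=[(3,1) g=3 f=8, (3,3) g=3 f=6, (4,1) g=2 f=8, (5,1) g=1 f=8, (5,3) g=1 f=6]; closed=[(3,2), (4,2), (5,2)]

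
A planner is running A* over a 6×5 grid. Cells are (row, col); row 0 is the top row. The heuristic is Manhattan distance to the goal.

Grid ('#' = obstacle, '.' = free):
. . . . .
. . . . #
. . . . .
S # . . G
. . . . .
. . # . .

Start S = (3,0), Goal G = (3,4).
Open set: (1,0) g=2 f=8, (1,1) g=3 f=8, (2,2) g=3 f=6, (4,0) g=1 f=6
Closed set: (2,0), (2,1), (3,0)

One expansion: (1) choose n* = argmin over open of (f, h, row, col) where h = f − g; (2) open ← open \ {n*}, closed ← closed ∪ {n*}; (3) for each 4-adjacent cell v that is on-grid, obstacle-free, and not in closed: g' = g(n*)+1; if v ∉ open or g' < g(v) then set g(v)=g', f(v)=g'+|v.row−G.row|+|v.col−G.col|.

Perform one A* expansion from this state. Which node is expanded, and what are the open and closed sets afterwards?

step 1: expand (2,2) (f=6, h=3) → closed; open now [(1,0) g=2 f=8, (1,1) g=3 f=8, (1,2) g=4 f=8, (2,3) g=4 f=6, (3,2) g=4 f=6, (4,0) g=1 f=6]

expanded=(2,2); open=[(1,0) g=2 f=8, (1,1) g=3 f=8, (1,2) g=4 f=8, (2,3) g=4 f=6, (3,2) g=4 f=6, (4,0) g=1 f=6]; closed=[(2,0), (2,1), (2,2), (3,0)]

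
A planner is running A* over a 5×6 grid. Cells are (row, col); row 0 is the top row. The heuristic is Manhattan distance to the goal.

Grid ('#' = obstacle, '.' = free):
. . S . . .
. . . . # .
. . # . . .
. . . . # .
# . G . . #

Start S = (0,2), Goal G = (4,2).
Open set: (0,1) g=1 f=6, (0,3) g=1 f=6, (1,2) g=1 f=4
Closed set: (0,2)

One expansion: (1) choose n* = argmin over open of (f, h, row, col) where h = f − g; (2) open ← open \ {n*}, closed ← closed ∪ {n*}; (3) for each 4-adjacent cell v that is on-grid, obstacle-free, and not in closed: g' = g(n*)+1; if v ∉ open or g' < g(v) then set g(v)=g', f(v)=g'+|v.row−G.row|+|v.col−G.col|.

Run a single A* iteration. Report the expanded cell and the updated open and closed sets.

step 1: expand (1,2) (f=4, h=3) → closed; open now [(0,1) g=1 f=6, (0,3) g=1 f=6, (1,1) g=2 f=6, (1,3) g=2 f=6]

expanded=(1,2); open=[(0,1) g=1 f=6, (0,3) g=1 f=6, (1,1) g=2 f=6, (1,3) g=2 f=6]; closed=[(0,2), (1,2)]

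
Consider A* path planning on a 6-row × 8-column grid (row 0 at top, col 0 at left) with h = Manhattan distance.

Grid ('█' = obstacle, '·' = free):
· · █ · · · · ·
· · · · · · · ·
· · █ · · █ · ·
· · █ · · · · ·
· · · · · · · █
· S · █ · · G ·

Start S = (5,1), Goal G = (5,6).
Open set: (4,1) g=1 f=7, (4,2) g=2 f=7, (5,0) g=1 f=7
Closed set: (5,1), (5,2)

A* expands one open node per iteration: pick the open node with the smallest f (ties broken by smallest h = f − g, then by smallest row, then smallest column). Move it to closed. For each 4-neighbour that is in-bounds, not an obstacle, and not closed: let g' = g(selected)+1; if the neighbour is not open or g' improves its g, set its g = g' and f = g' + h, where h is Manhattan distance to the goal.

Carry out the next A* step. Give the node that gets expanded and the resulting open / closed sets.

step 1: expand (4,2) (f=7, h=5) → closed; open now [(4,1) g=1 f=7, (4,3) g=3 f=7, (5,0) g=1 f=7]

expanded=(4,2); open=[(4,1) g=1 f=7, (4,3) g=3 f=7, (5,0) g=1 f=7]; closed=[(4,2), (5,1), (5,2)]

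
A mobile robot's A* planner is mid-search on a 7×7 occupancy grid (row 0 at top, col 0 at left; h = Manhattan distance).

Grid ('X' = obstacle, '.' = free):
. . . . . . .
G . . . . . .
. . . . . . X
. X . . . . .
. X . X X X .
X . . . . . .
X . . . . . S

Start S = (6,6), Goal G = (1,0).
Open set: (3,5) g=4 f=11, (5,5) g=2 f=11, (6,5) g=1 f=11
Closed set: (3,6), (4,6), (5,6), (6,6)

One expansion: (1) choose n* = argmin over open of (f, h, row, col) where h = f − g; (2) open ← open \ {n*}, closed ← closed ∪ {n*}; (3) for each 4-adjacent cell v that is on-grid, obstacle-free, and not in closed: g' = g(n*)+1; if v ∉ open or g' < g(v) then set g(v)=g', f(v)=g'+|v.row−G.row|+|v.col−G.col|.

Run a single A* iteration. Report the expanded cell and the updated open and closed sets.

expanded=(3,5); open=[(2,5) g=5 f=11, (3,4) g=5 f=11, (5,5) g=2 f=11, (6,5) g=1 f=11]; closed=[(3,5), (3,6), (4,6), (5,6), (6,6)]

step 1: expand (3,5) (f=11, h=7) → closed; open now [(2,5) g=5 f=11, (3,4) g=5 f=11, (5,5) g=2 f=11, (6,5) g=1 f=11]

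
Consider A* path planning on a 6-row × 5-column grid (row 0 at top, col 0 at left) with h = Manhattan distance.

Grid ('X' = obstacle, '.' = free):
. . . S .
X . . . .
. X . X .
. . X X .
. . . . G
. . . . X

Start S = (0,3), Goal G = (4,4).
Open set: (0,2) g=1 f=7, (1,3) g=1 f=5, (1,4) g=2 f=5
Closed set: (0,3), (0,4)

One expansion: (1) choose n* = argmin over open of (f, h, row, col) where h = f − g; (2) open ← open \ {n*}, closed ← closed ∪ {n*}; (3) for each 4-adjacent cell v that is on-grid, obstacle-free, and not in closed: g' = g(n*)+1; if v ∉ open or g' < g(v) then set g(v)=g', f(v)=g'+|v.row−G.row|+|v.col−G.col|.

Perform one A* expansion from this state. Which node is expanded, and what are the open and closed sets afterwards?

step 1: expand (1,4) (f=5, h=3) → closed; open now [(0,2) g=1 f=7, (1,3) g=1 f=5, (2,4) g=3 f=5]

expanded=(1,4); open=[(0,2) g=1 f=7, (1,3) g=1 f=5, (2,4) g=3 f=5]; closed=[(0,3), (0,4), (1,4)]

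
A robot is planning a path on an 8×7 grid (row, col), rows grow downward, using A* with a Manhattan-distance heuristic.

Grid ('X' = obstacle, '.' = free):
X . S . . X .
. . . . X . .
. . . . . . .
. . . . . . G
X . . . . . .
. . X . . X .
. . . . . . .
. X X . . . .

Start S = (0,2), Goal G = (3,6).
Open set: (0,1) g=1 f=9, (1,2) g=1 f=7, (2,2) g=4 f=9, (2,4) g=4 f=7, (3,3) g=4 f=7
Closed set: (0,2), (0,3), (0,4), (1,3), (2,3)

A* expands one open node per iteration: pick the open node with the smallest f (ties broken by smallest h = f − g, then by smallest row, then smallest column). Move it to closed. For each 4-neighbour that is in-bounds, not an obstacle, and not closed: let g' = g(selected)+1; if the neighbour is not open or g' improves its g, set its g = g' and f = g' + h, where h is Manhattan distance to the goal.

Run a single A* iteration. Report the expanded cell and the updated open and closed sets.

step 1: expand (2,4) (f=7, h=3) → closed; open now [(0,1) g=1 f=9, (1,2) g=1 f=7, (2,2) g=4 f=9, (2,5) g=5 f=7, (3,3) g=4 f=7, (3,4) g=5 f=7]

expanded=(2,4); open=[(0,1) g=1 f=9, (1,2) g=1 f=7, (2,2) g=4 f=9, (2,5) g=5 f=7, (3,3) g=4 f=7, (3,4) g=5 f=7]; closed=[(0,2), (0,3), (0,4), (1,3), (2,3), (2,4)]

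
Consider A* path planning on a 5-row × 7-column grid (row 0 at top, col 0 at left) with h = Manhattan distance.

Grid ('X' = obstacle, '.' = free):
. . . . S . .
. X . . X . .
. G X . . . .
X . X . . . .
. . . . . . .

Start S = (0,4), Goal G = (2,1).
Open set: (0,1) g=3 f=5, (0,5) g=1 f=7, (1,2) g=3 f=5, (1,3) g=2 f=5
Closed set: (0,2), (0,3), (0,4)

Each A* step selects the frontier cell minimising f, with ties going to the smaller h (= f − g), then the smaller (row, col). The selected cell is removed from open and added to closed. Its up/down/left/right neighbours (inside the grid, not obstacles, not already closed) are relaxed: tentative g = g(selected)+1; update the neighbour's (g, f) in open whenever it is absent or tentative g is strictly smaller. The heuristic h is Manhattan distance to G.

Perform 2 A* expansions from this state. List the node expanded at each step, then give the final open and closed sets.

step 1: expand (0,1) (f=5, h=2) → closed; open now [(0,0) g=4 f=7, (0,5) g=1 f=7, (1,2) g=3 f=5, (1,3) g=2 f=5]
step 2: expand (1,2) (f=5, h=2) → closed; open now [(0,0) g=4 f=7, (0,5) g=1 f=7, (1,3) g=2 f=5]

order=[(0,1) → (1,2)]; open=[(0,0) g=4 f=7, (0,5) g=1 f=7, (1,3) g=2 f=5]; closed=[(0,1), (0,2), (0,3), (0,4), (1,2)]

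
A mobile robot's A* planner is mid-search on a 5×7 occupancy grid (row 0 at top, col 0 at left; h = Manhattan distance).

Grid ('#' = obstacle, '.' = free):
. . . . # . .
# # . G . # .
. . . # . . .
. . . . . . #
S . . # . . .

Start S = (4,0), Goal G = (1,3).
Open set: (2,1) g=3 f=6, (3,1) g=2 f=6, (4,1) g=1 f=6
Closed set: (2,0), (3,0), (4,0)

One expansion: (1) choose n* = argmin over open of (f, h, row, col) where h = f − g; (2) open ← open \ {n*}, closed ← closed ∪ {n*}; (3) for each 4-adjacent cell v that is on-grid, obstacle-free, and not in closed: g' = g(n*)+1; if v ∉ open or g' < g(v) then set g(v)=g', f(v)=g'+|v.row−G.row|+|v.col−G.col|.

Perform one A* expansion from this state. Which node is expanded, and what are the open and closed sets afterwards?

step 1: expand (2,1) (f=6, h=3) → closed; open now [(2,2) g=4 f=6, (3,1) g=2 f=6, (4,1) g=1 f=6]

expanded=(2,1); open=[(2,2) g=4 f=6, (3,1) g=2 f=6, (4,1) g=1 f=6]; closed=[(2,0), (2,1), (3,0), (4,0)]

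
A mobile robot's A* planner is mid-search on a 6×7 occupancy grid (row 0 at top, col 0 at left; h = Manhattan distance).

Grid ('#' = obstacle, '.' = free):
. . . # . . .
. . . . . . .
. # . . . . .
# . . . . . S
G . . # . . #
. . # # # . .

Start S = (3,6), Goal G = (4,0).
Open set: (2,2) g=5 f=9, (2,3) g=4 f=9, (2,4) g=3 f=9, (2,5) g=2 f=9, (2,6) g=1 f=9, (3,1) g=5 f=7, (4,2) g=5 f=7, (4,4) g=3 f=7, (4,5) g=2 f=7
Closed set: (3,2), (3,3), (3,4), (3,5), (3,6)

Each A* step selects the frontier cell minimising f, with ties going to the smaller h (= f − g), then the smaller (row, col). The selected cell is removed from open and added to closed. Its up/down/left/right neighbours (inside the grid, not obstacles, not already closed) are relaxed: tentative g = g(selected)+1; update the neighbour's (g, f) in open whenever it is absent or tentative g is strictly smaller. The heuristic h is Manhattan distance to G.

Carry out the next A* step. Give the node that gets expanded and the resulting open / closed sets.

expanded=(3,1); open=[(2,2) g=5 f=9, (2,3) g=4 f=9, (2,4) g=3 f=9, (2,5) g=2 f=9, (2,6) g=1 f=9, (4,1) g=6 f=7, (4,2) g=5 f=7, (4,4) g=3 f=7, (4,5) g=2 f=7]; closed=[(3,1), (3,2), (3,3), (3,4), (3,5), (3,6)]

step 1: expand (3,1) (f=7, h=2) → closed; open now [(2,2) g=5 f=9, (2,3) g=4 f=9, (2,4) g=3 f=9, (2,5) g=2 f=9, (2,6) g=1 f=9, (4,1) g=6 f=7, (4,2) g=5 f=7, (4,4) g=3 f=7, (4,5) g=2 f=7]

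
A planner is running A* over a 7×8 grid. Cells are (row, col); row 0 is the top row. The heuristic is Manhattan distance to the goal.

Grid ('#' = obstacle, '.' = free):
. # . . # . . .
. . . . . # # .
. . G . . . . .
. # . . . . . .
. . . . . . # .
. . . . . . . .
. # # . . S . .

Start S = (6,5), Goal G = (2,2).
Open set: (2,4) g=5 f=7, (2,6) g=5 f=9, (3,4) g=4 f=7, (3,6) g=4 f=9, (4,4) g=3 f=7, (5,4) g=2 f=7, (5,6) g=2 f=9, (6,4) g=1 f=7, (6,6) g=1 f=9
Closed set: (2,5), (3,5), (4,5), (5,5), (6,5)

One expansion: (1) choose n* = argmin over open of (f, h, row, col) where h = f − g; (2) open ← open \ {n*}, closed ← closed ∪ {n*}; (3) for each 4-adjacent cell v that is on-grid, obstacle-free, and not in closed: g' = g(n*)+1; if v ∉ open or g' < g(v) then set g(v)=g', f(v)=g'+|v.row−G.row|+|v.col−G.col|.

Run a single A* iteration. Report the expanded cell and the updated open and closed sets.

expanded=(2,4); open=[(1,4) g=6 f=9, (2,3) g=6 f=7, (2,6) g=5 f=9, (3,4) g=4 f=7, (3,6) g=4 f=9, (4,4) g=3 f=7, (5,4) g=2 f=7, (5,6) g=2 f=9, (6,4) g=1 f=7, (6,6) g=1 f=9]; closed=[(2,4), (2,5), (3,5), (4,5), (5,5), (6,5)]

step 1: expand (2,4) (f=7, h=2) → closed; open now [(1,4) g=6 f=9, (2,3) g=6 f=7, (2,6) g=5 f=9, (3,4) g=4 f=7, (3,6) g=4 f=9, (4,4) g=3 f=7, (5,4) g=2 f=7, (5,6) g=2 f=9, (6,4) g=1 f=7, (6,6) g=1 f=9]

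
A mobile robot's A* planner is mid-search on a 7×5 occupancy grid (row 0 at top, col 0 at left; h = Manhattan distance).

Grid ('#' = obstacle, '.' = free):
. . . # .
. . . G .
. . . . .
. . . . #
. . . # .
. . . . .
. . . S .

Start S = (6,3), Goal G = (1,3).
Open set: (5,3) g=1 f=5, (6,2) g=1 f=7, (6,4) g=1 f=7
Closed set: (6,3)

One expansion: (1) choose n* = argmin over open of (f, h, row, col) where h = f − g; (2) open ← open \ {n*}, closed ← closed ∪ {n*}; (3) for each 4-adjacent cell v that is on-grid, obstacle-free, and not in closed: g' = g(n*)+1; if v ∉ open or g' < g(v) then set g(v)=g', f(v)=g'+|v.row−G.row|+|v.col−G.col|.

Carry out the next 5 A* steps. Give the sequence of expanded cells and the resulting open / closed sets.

step 1: expand (5,3) (f=5, h=4) → closed; open now [(5,2) g=2 f=7, (5,4) g=2 f=7, (6,2) g=1 f=7, (6,4) g=1 f=7]
step 2: expand (5,2) (f=7, h=5) → closed; open now [(4,2) g=3 f=7, (5,1) g=3 f=9, (5,4) g=2 f=7, (6,2) g=1 f=7, (6,4) g=1 f=7]
step 3: expand (4,2) (f=7, h=4) → closed; open now [(3,2) g=4 f=7, (4,1) g=4 f=9, (5,1) g=3 f=9, (5,4) g=2 f=7, (6,2) g=1 f=7, (6,4) g=1 f=7]
step 4: expand (3,2) (f=7, h=3) → closed; open now [(2,2) g=5 f=7, (3,1) g=5 f=9, (3,3) g=5 f=7, (4,1) g=4 f=9, (5,1) g=3 f=9, (5,4) g=2 f=7, (6,2) g=1 f=7, (6,4) g=1 f=7]
step 5: expand (2,2) (f=7, h=2) → closed; open now [(1,2) g=6 f=7, (2,1) g=6 f=9, (2,3) g=6 f=7, (3,1) g=5 f=9, (3,3) g=5 f=7, (4,1) g=4 f=9, (5,1) g=3 f=9, (5,4) g=2 f=7, (6,2) g=1 f=7, (6,4) g=1 f=7]

order=[(5,3) → (5,2) → (4,2) → (3,2) → (2,2)]; open=[(1,2) g=6 f=7, (2,1) g=6 f=9, (2,3) g=6 f=7, (3,1) g=5 f=9, (3,3) g=5 f=7, (4,1) g=4 f=9, (5,1) g=3 f=9, (5,4) g=2 f=7, (6,2) g=1 f=7, (6,4) g=1 f=7]; closed=[(2,2), (3,2), (4,2), (5,2), (5,3), (6,3)]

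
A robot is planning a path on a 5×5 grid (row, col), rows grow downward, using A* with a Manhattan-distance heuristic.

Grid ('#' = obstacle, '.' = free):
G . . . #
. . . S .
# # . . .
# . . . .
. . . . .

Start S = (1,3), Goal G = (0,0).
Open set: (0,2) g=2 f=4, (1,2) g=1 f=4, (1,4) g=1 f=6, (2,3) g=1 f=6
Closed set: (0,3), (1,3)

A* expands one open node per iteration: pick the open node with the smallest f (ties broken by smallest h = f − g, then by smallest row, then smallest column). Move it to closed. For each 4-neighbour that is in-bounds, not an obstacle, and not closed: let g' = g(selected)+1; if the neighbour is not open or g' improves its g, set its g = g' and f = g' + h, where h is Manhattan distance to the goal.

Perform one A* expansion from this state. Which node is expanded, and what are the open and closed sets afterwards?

step 1: expand (0,2) (f=4, h=2) → closed; open now [(0,1) g=3 f=4, (1,2) g=1 f=4, (1,4) g=1 f=6, (2,3) g=1 f=6]

expanded=(0,2); open=[(0,1) g=3 f=4, (1,2) g=1 f=4, (1,4) g=1 f=6, (2,3) g=1 f=6]; closed=[(0,2), (0,3), (1,3)]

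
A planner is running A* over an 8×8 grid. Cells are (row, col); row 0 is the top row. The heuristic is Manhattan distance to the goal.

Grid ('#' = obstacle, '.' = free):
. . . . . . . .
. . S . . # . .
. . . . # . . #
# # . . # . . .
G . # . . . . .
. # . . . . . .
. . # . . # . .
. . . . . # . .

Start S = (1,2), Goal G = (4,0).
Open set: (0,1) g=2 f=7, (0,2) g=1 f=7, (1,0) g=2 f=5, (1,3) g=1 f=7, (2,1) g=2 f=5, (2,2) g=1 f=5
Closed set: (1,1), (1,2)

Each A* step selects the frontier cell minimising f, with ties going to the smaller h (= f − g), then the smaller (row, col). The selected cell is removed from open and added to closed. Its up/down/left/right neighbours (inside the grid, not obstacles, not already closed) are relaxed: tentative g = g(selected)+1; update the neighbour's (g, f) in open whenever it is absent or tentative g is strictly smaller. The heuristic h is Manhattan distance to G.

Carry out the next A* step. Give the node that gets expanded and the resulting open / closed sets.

expanded=(1,0); open=[(0,0) g=3 f=7, (0,1) g=2 f=7, (0,2) g=1 f=7, (1,3) g=1 f=7, (2,0) g=3 f=5, (2,1) g=2 f=5, (2,2) g=1 f=5]; closed=[(1,0), (1,1), (1,2)]

step 1: expand (1,0) (f=5, h=3) → closed; open now [(0,0) g=3 f=7, (0,1) g=2 f=7, (0,2) g=1 f=7, (1,3) g=1 f=7, (2,0) g=3 f=5, (2,1) g=2 f=5, (2,2) g=1 f=5]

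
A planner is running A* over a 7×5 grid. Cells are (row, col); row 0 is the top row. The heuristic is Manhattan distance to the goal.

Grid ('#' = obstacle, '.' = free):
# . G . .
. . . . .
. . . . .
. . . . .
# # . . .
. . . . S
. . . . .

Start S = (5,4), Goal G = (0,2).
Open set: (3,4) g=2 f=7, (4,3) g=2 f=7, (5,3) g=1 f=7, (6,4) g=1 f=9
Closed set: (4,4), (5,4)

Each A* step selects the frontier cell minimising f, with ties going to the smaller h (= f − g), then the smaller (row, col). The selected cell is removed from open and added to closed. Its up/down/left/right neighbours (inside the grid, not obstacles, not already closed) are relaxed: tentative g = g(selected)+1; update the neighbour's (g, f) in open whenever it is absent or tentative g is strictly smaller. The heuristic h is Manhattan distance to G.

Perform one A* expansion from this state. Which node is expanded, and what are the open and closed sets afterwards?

step 1: expand (3,4) (f=7, h=5) → closed; open now [(2,4) g=3 f=7, (3,3) g=3 f=7, (4,3) g=2 f=7, (5,3) g=1 f=7, (6,4) g=1 f=9]

expanded=(3,4); open=[(2,4) g=3 f=7, (3,3) g=3 f=7, (4,3) g=2 f=7, (5,3) g=1 f=7, (6,4) g=1 f=9]; closed=[(3,4), (4,4), (5,4)]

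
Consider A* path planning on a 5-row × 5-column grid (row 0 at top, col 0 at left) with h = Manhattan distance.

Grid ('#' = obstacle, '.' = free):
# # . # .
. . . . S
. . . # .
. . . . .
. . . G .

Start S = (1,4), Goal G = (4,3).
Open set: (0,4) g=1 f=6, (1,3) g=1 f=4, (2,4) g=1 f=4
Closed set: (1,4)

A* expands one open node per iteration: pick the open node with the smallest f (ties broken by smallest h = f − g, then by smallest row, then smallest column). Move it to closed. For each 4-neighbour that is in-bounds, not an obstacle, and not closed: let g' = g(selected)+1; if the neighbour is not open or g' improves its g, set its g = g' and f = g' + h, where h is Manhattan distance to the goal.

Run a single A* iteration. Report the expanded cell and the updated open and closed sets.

step 1: expand (1,3) (f=4, h=3) → closed; open now [(0,4) g=1 f=6, (1,2) g=2 f=6, (2,4) g=1 f=4]

expanded=(1,3); open=[(0,4) g=1 f=6, (1,2) g=2 f=6, (2,4) g=1 f=4]; closed=[(1,3), (1,4)]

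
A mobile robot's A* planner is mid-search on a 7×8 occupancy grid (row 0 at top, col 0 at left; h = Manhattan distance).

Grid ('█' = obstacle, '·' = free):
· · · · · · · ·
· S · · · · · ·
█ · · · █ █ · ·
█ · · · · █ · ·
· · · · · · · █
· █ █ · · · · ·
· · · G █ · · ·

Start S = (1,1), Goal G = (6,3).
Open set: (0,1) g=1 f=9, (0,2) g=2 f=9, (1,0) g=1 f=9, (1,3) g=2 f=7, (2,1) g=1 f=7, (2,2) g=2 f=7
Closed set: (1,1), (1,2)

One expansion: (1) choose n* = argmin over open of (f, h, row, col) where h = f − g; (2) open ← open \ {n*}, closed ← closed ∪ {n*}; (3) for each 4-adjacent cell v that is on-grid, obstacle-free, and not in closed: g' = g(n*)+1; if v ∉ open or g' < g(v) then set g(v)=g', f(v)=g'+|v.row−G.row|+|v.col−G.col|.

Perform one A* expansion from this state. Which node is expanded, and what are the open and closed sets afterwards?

step 1: expand (1,3) (f=7, h=5) → closed; open now [(0,1) g=1 f=9, (0,2) g=2 f=9, (0,3) g=3 f=9, (1,0) g=1 f=9, (1,4) g=3 f=9, (2,1) g=1 f=7, (2,2) g=2 f=7, (2,3) g=3 f=7]

expanded=(1,3); open=[(0,1) g=1 f=9, (0,2) g=2 f=9, (0,3) g=3 f=9, (1,0) g=1 f=9, (1,4) g=3 f=9, (2,1) g=1 f=7, (2,2) g=2 f=7, (2,3) g=3 f=7]; closed=[(1,1), (1,2), (1,3)]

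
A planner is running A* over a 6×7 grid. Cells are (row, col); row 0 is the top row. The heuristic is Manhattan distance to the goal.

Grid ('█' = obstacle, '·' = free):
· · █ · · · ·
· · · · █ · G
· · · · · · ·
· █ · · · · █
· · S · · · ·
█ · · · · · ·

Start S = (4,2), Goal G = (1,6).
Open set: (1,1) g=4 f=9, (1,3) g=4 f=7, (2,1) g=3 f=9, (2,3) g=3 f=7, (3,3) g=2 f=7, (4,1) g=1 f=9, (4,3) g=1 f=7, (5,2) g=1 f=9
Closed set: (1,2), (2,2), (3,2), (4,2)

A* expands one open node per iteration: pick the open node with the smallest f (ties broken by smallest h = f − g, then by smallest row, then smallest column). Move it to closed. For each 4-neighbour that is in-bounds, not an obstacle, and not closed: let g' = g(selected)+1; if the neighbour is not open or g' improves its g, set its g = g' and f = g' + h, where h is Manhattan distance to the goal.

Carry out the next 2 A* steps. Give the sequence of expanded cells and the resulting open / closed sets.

step 1: expand (1,3) (f=7, h=3) → closed; open now [(0,3) g=5 f=9, (1,1) g=4 f=9, (2,1) g=3 f=9, (2,3) g=3 f=7, (3,3) g=2 f=7, (4,1) g=1 f=9, (4,3) g=1 f=7, (5,2) g=1 f=9]
step 2: expand (2,3) (f=7, h=4) → closed; open now [(0,3) g=5 f=9, (1,1) g=4 f=9, (2,1) g=3 f=9, (2,4) g=4 f=7, (3,3) g=2 f=7, (4,1) g=1 f=9, (4,3) g=1 f=7, (5,2) g=1 f=9]

order=[(1,3) → (2,3)]; open=[(0,3) g=5 f=9, (1,1) g=4 f=9, (2,1) g=3 f=9, (2,4) g=4 f=7, (3,3) g=2 f=7, (4,1) g=1 f=9, (4,3) g=1 f=7, (5,2) g=1 f=9]; closed=[(1,2), (1,3), (2,2), (2,3), (3,2), (4,2)]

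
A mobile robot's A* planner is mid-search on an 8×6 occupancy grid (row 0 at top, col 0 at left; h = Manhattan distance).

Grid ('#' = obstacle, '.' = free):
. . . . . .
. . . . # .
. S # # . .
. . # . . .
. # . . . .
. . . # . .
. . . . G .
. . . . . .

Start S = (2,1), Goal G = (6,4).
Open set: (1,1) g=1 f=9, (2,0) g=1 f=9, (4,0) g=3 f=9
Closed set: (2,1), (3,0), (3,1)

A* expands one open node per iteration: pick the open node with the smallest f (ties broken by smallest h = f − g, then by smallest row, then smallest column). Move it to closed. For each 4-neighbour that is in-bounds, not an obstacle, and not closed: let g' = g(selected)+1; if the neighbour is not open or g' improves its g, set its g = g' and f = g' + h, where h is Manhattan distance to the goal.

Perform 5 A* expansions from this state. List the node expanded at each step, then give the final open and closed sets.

order=[(4,0) → (5,0) → (5,1) → (5,2) → (6,2)]; open=[(1,1) g=1 f=9, (2,0) g=1 f=9, (4,2) g=7 f=11, (6,0) g=5 f=9, (6,1) g=6 f=9, (6,3) g=8 f=9, (7,2) g=8 f=11]; closed=[(2,1), (3,0), (3,1), (4,0), (5,0), (5,1), (5,2), (6,2)]

step 1: expand (4,0) (f=9, h=6) → closed; open now [(1,1) g=1 f=9, (2,0) g=1 f=9, (5,0) g=4 f=9]
step 2: expand (5,0) (f=9, h=5) → closed; open now [(1,1) g=1 f=9, (2,0) g=1 f=9, (5,1) g=5 f=9, (6,0) g=5 f=9]
step 3: expand (5,1) (f=9, h=4) → closed; open now [(1,1) g=1 f=9, (2,0) g=1 f=9, (5,2) g=6 f=9, (6,0) g=5 f=9, (6,1) g=6 f=9]
step 4: expand (5,2) (f=9, h=3) → closed; open now [(1,1) g=1 f=9, (2,0) g=1 f=9, (4,2) g=7 f=11, (6,0) g=5 f=9, (6,1) g=6 f=9, (6,2) g=7 f=9]
step 5: expand (6,2) (f=9, h=2) → closed; open now [(1,1) g=1 f=9, (2,0) g=1 f=9, (4,2) g=7 f=11, (6,0) g=5 f=9, (6,1) g=6 f=9, (6,3) g=8 f=9, (7,2) g=8 f=11]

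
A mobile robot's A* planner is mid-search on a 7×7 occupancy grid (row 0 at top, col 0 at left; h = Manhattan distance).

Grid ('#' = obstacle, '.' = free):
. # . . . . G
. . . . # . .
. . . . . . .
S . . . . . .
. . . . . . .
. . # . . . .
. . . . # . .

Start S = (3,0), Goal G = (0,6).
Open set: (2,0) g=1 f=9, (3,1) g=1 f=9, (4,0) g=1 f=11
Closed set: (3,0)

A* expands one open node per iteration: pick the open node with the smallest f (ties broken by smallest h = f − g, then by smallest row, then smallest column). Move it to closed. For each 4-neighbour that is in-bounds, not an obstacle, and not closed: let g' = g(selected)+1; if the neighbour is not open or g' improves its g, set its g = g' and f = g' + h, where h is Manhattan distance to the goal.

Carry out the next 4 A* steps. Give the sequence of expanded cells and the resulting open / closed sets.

step 1: expand (2,0) (f=9, h=8) → closed; open now [(1,0) g=2 f=9, (2,1) g=2 f=9, (3,1) g=1 f=9, (4,0) g=1 f=11]
step 2: expand (1,0) (f=9, h=7) → closed; open now [(0,0) g=3 f=9, (1,1) g=3 f=9, (2,1) g=2 f=9, (3,1) g=1 f=9, (4,0) g=1 f=11]
step 3: expand (0,0) (f=9, h=6) → closed; open now [(1,1) g=3 f=9, (2,1) g=2 f=9, (3,1) g=1 f=9, (4,0) g=1 f=11]
step 4: expand (1,1) (f=9, h=6) → closed; open now [(1,2) g=4 f=9, (2,1) g=2 f=9, (3,1) g=1 f=9, (4,0) g=1 f=11]

order=[(2,0) → (1,0) → (0,0) → (1,1)]; open=[(1,2) g=4 f=9, (2,1) g=2 f=9, (3,1) g=1 f=9, (4,0) g=1 f=11]; closed=[(0,0), (1,0), (1,1), (2,0), (3,0)]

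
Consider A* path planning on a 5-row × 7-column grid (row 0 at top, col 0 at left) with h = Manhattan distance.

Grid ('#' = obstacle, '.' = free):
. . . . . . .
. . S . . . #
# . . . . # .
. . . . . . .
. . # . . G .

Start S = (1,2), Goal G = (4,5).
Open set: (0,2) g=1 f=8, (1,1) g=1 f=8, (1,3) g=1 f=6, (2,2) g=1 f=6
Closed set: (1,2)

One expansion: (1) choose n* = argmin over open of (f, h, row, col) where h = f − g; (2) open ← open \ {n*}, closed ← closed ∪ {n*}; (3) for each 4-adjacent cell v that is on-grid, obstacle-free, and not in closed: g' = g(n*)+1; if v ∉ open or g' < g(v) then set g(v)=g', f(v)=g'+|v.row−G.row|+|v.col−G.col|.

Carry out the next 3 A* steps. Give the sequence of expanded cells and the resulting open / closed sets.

step 1: expand (1,3) (f=6, h=5) → closed; open now [(0,2) g=1 f=8, (0,3) g=2 f=8, (1,1) g=1 f=8, (1,4) g=2 f=6, (2,2) g=1 f=6, (2,3) g=2 f=6]
step 2: expand (1,4) (f=6, h=4) → closed; open now [(0,2) g=1 f=8, (0,3) g=2 f=8, (0,4) g=3 f=8, (1,1) g=1 f=8, (1,5) g=3 f=6, (2,2) g=1 f=6, (2,3) g=2 f=6, (2,4) g=3 f=6]
step 3: expand (1,5) (f=6, h=3) → closed; open now [(0,2) g=1 f=8, (0,3) g=2 f=8, (0,4) g=3 f=8, (0,5) g=4 f=8, (1,1) g=1 f=8, (2,2) g=1 f=6, (2,3) g=2 f=6, (2,4) g=3 f=6]

order=[(1,3) → (1,4) → (1,5)]; open=[(0,2) g=1 f=8, (0,3) g=2 f=8, (0,4) g=3 f=8, (0,5) g=4 f=8, (1,1) g=1 f=8, (2,2) g=1 f=6, (2,3) g=2 f=6, (2,4) g=3 f=6]; closed=[(1,2), (1,3), (1,4), (1,5)]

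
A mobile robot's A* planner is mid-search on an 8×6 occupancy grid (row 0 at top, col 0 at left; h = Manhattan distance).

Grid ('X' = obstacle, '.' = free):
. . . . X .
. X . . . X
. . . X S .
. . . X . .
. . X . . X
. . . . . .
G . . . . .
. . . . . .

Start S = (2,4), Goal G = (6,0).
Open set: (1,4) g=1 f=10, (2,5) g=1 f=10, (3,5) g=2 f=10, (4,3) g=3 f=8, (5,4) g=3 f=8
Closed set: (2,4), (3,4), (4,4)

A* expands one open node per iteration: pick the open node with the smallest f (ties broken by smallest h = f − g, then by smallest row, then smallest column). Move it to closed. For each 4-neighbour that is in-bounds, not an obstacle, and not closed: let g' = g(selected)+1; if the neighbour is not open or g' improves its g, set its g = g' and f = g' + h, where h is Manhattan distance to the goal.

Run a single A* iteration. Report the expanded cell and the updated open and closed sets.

step 1: expand (4,3) (f=8, h=5) → closed; open now [(1,4) g=1 f=10, (2,5) g=1 f=10, (3,5) g=2 f=10, (5,3) g=4 f=8, (5,4) g=3 f=8]

expanded=(4,3); open=[(1,4) g=1 f=10, (2,5) g=1 f=10, (3,5) g=2 f=10, (5,3) g=4 f=8, (5,4) g=3 f=8]; closed=[(2,4), (3,4), (4,3), (4,4)]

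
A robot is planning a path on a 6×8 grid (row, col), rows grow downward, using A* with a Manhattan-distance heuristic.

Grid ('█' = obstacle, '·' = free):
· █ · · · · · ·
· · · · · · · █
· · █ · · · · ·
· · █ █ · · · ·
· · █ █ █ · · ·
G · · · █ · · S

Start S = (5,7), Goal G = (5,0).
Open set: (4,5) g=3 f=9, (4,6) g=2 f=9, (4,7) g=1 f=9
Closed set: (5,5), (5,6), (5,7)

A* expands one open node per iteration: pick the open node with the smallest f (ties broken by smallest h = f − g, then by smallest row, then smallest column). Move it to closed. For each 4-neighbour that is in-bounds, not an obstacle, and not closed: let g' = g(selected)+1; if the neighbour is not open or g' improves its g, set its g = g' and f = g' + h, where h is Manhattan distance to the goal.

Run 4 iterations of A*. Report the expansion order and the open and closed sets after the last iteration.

order=[(4,5) → (4,6) → (4,7) → (3,5)]; open=[(2,5) g=5 f=13, (3,4) g=5 f=11, (3,6) g=3 f=11, (3,7) g=2 f=11]; closed=[(3,5), (4,5), (4,6), (4,7), (5,5), (5,6), (5,7)]

step 1: expand (4,5) (f=9, h=6) → closed; open now [(3,5) g=4 f=11, (4,6) g=2 f=9, (4,7) g=1 f=9]
step 2: expand (4,6) (f=9, h=7) → closed; open now [(3,5) g=4 f=11, (3,6) g=3 f=11, (4,7) g=1 f=9]
step 3: expand (4,7) (f=9, h=8) → closed; open now [(3,5) g=4 f=11, (3,6) g=3 f=11, (3,7) g=2 f=11]
step 4: expand (3,5) (f=11, h=7) → closed; open now [(2,5) g=5 f=13, (3,4) g=5 f=11, (3,6) g=3 f=11, (3,7) g=2 f=11]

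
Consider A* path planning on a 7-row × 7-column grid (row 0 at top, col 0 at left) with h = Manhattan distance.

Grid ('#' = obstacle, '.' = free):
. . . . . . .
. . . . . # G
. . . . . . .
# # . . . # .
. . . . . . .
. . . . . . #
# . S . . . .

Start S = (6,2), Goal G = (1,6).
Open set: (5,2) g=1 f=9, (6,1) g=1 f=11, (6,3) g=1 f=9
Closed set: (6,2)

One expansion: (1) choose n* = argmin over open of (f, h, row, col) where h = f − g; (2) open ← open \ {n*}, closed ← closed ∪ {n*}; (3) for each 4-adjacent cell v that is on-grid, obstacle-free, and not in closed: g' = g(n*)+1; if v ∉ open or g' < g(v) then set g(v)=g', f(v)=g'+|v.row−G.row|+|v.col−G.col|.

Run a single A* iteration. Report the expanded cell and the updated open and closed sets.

step 1: expand (5,2) (f=9, h=8) → closed; open now [(4,2) g=2 f=9, (5,1) g=2 f=11, (5,3) g=2 f=9, (6,1) g=1 f=11, (6,3) g=1 f=9]

expanded=(5,2); open=[(4,2) g=2 f=9, (5,1) g=2 f=11, (5,3) g=2 f=9, (6,1) g=1 f=11, (6,3) g=1 f=9]; closed=[(5,2), (6,2)]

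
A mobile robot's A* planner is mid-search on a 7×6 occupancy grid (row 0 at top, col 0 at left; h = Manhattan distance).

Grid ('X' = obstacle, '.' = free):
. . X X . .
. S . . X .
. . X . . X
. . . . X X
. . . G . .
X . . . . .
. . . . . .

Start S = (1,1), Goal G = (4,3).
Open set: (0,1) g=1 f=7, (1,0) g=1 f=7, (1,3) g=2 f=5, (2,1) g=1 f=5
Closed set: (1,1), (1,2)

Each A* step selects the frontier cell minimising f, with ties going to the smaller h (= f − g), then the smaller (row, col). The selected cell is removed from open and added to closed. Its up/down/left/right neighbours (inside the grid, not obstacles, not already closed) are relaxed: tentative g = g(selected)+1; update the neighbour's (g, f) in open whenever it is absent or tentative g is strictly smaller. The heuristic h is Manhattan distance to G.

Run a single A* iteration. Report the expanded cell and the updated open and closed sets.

expanded=(1,3); open=[(0,1) g=1 f=7, (1,0) g=1 f=7, (2,1) g=1 f=5, (2,3) g=3 f=5]; closed=[(1,1), (1,2), (1,3)]

step 1: expand (1,3) (f=5, h=3) → closed; open now [(0,1) g=1 f=7, (1,0) g=1 f=7, (2,1) g=1 f=5, (2,3) g=3 f=5]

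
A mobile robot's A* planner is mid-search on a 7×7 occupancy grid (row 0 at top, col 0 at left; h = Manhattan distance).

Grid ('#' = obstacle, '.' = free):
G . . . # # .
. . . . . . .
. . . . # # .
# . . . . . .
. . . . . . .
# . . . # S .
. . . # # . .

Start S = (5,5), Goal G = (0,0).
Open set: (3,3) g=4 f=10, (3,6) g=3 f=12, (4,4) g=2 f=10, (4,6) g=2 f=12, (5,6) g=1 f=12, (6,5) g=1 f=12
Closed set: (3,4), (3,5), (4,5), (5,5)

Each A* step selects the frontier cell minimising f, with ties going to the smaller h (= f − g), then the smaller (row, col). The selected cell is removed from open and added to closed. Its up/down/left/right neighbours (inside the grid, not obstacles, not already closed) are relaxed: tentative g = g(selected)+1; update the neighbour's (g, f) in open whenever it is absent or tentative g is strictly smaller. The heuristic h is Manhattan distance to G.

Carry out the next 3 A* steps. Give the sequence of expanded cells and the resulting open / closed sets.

step 1: expand (3,3) (f=10, h=6) → closed; open now [(2,3) g=5 f=10, (3,2) g=5 f=10, (3,6) g=3 f=12, (4,3) g=5 f=12, (4,4) g=2 f=10, (4,6) g=2 f=12, (5,6) g=1 f=12, (6,5) g=1 f=12]
step 2: expand (2,3) (f=10, h=5) → closed; open now [(1,3) g=6 f=10, (2,2) g=6 f=10, (3,2) g=5 f=10, (3,6) g=3 f=12, (4,3) g=5 f=12, (4,4) g=2 f=10, (4,6) g=2 f=12, (5,6) g=1 f=12, (6,5) g=1 f=12]
step 3: expand (1,3) (f=10, h=4) → closed; open now [(0,3) g=7 f=10, (1,2) g=7 f=10, (1,4) g=7 f=12, (2,2) g=6 f=10, (3,2) g=5 f=10, (3,6) g=3 f=12, (4,3) g=5 f=12, (4,4) g=2 f=10, (4,6) g=2 f=12, (5,6) g=1 f=12, (6,5) g=1 f=12]

order=[(3,3) → (2,3) → (1,3)]; open=[(0,3) g=7 f=10, (1,2) g=7 f=10, (1,4) g=7 f=12, (2,2) g=6 f=10, (3,2) g=5 f=10, (3,6) g=3 f=12, (4,3) g=5 f=12, (4,4) g=2 f=10, (4,6) g=2 f=12, (5,6) g=1 f=12, (6,5) g=1 f=12]; closed=[(1,3), (2,3), (3,3), (3,4), (3,5), (4,5), (5,5)]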